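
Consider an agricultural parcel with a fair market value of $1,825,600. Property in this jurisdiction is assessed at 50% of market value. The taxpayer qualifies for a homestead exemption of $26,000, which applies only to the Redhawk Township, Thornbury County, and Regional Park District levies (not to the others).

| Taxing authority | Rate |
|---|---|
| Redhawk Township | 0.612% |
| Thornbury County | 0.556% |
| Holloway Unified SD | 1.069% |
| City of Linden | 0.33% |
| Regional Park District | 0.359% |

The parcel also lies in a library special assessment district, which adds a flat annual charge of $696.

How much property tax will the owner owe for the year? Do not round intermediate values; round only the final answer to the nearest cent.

$27,007.51

Assessed value = $1,825,600 × 0.5 = $912,800
Redhawk Township: ($912,800 − $26,000) × 0.00612 = $886,800 × 0.00612 = $5,427.216
Thornbury County: ($912,800 − $26,000) × 0.00556 = $886,800 × 0.00556 = $4,930.608
Holloway Unified SD: $912,800 × 0.01069 = $9,757.832
City of Linden: $912,800 × 0.0033 = $3,012.24
Regional Park District: ($912,800 − $26,000) × 0.00359 = $886,800 × 0.00359 = $3,183.612
Levies subtotal = $26,311.508
Total = $26,311.508 + $696 = $27,007.508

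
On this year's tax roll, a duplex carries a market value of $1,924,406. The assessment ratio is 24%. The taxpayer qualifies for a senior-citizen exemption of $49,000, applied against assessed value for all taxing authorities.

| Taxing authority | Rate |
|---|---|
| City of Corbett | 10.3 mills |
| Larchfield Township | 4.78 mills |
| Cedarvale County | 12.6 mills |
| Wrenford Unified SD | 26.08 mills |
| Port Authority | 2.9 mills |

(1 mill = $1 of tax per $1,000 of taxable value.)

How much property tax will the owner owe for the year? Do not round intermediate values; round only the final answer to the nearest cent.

Assessed value = $1,924,406 × 0.24 = $461,857.44
Taxable value = $461,857.44 − $49,000 = $412,857.44
City of Corbett: $412,857.44 × 0.0103 = $4,252.431632
Larchfield Township: $412,857.44 × 0.00478 = $1,973.4585632
Cedarvale County: $412,857.44 × 0.0126 = $5,202.003744
Wrenford Unified SD: $412,857.44 × 0.02608 = $10,767.3220352
Port Authority: $412,857.44 × 0.0029 = $1,197.286576
Total = $4,252.431632 + $1,973.4585632 + $5,202.003744 + $10,767.3220352 + $1,197.286576 = $23,392.5025504

$23,392.50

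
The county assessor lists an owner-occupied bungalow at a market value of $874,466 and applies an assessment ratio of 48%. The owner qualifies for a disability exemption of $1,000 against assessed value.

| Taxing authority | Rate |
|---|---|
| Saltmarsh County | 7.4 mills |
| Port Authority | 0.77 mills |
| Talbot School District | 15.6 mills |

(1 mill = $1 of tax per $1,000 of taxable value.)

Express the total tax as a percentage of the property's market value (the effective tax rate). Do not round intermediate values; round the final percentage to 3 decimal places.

Assessed value = $874,466 × 0.48 = $419,743.68
Taxable value = $419,743.68 − $1,000 = $418,743.68
Saltmarsh County: $418,743.68 × 0.0074 = $3,098.703232
Port Authority: $418,743.68 × 0.00077 = $322.4326336
Talbot School District: $418,743.68 × 0.0156 = $6,532.401408
Total tax = $9,953.5372736
Effective rate = $9,953.5372736 ÷ $874,466 = 1.138% of market value

1.138%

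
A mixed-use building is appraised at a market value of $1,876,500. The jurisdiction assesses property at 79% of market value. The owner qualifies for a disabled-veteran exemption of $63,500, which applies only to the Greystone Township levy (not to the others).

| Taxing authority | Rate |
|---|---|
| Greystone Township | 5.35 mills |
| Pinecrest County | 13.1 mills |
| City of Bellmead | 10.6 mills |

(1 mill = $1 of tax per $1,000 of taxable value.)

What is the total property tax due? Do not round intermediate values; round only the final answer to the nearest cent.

$42,725.01

Assessed value = $1,876,500 × 0.79 = $1,482,435
Greystone Township: ($1,482,435 − $63,500) × 0.00535 = $1,418,935 × 0.00535 = $7,591.30225
Pinecrest County: $1,482,435 × 0.0131 = $19,419.8985
City of Bellmead: $1,482,435 × 0.0106 = $15,713.811
Total = $42,725.01175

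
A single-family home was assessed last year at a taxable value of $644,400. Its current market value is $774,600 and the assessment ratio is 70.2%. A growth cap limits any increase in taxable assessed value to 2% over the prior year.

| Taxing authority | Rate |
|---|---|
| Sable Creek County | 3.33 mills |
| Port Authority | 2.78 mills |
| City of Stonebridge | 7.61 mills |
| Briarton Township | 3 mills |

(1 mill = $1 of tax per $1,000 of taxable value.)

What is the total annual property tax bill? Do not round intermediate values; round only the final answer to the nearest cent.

Uncapped assessed value = $774,600 × 0.702 = $543,769.2
Cap limit = $644,400 × 1.02 = $657,288
Taxable assessed value = min($543,769.2, $657,288) = $543,769.2 (cap does not bind)
Sable Creek County: $543,769.2 × 0.00333 = $1,810.751436
Port Authority: $543,769.2 × 0.00278 = $1,511.678376
City of Stonebridge: $543,769.2 × 0.00761 = $4,138.083612
Briarton Township: $543,769.2 × 0.003 = $1,631.3076
Total = $9,091.821024

$9,091.82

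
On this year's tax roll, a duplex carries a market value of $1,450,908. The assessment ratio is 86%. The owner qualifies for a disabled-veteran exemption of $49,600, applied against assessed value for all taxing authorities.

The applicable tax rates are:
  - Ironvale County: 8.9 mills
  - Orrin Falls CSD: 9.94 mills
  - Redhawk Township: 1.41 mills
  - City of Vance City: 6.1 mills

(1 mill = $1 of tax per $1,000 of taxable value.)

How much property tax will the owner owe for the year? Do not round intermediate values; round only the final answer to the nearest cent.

Assessed value = $1,450,908 × 0.86 = $1,247,780.88
Taxable value = $1,247,780.88 − $49,600 = $1,198,180.88
Ironvale County: $1,198,180.88 × 0.0089 = $10,663.809832
Orrin Falls CSD: $1,198,180.88 × 0.00994 = $11,909.9179472
Redhawk Township: $1,198,180.88 × 0.00141 = $1,689.4350408
City of Vance City: $1,198,180.88 × 0.0061 = $7,308.903368
Total = $10,663.809832 + $11,909.9179472 + $1,689.4350408 + $7,308.903368 = $31,572.066188

$31,572.07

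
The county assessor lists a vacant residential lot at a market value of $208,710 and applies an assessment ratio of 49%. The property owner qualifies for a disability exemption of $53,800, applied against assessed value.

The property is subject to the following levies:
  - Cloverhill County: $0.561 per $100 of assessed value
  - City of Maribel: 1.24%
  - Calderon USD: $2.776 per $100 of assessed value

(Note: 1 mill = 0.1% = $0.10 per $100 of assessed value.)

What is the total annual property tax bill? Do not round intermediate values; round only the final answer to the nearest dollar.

$2,218

Assessed value = $208,710 × 0.49 = $102,267.9
Taxable value = $102,267.9 − $53,800 = $48,467.9
Cloverhill County: $48,467.9 × 0.00561 = $271.904919
City of Maribel: $48,467.9 × 0.0124 = $601.00196
Calderon USD: $48,467.9 × 0.02776 = $1,345.468904
Total = $2,218.375783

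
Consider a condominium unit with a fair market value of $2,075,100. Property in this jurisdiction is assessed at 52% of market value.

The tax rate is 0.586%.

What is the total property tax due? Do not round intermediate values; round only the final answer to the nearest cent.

Assessed value = $2,075,100 × 0.52 = $1,079,052
Tax = $1,079,052 × 0.00586 = $6,323.24472

$6,323.24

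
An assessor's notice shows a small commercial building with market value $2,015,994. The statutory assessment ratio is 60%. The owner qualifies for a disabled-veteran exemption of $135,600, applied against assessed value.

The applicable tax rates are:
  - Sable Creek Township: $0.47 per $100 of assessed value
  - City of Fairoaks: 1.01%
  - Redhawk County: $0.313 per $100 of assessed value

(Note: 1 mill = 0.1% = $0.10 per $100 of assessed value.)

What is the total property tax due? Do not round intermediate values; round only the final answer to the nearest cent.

Assessed value = $2,015,994 × 0.6 = $1,209,596.4
Taxable value = $1,209,596.4 − $135,600 = $1,073,996.4
Sable Creek Township: $1,073,996.4 × 0.0047 = $5,047.78308
City of Fairoaks: $1,073,996.4 × 0.0101 = $10,847.36364
Redhawk County: $1,073,996.4 × 0.00313 = $3,361.608732
Total = $19,256.755452

$19,256.76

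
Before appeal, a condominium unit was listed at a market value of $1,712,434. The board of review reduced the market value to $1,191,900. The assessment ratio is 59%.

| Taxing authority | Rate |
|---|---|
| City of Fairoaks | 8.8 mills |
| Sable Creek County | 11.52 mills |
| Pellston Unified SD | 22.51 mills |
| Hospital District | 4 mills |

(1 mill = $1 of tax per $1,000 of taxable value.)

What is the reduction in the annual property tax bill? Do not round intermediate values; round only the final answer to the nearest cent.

Old assessed value = $1,712,434 × 0.59 = $1,010,336.06
New assessed value = $1,191,900 × 0.59 = $703,221
Combined rate = 0.0088 + 0.01152 + 0.02251 + 0.004 = 0.04683
Old tax = $1,010,336.06 × 0.04683 = $47,314.0376898
New tax = $703,221 × 0.04683 = $32,931.83943
Reduction = $47,314.0376898 − $32,931.83943 = $14,382.1982598

$14,382.20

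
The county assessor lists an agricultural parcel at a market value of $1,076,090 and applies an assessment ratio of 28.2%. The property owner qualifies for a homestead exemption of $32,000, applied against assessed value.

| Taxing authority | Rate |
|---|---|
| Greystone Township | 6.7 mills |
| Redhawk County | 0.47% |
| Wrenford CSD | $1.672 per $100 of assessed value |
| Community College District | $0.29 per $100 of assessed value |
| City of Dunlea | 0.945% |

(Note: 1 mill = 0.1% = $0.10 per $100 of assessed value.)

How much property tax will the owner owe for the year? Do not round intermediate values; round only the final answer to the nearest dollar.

Assessed value = $1,076,090 × 0.282 = $303,457.38
Taxable value = $303,457.38 − $32,000 = $271,457.38
Greystone Township: $271,457.38 × 0.0067 = $1,818.764446
Redhawk County: $271,457.38 × 0.0047 = $1,275.849686
Wrenford CSD: $271,457.38 × 0.01672 = $4,538.7673936
Community College District: $271,457.38 × 0.0029 = $787.226402
City of Dunlea: $271,457.38 × 0.00945 = $2,565.272241
Total = $10,985.8801686

$10,986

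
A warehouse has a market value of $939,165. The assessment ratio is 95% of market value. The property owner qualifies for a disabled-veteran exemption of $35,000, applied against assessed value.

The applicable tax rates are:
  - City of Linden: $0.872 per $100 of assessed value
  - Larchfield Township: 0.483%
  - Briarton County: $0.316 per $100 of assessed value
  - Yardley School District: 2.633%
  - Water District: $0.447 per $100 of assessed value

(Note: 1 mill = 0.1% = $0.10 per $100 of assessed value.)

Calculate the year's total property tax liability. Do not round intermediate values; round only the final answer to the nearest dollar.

Assessed value = $939,165 × 0.95 = $892,206.75
Taxable value = $892,206.75 − $35,000 = $857,206.75
City of Linden: $857,206.75 × 0.00872 = $7,474.84286
Larchfield Township: $857,206.75 × 0.00483 = $4,140.3086025
Briarton County: $857,206.75 × 0.00316 = $2,708.77333
Yardley School District: $857,206.75 × 0.02633 = $22,570.2537275
Water District: $857,206.75 × 0.00447 = $3,831.7141725
Total = $40,725.8926925

$40,726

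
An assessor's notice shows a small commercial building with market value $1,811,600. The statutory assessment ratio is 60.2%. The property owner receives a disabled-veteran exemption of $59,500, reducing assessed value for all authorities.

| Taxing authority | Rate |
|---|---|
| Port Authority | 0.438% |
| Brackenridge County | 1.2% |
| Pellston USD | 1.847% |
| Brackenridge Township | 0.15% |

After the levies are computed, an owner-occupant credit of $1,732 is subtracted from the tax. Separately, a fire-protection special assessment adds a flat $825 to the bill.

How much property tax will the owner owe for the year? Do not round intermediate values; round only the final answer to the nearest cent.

$36,572.87

Assessed value = $1,811,600 × 0.602 = $1,090,583.2
Taxable value = $1,090,583.2 − $59,500 = $1,031,083.2
Port Authority: $1,031,083.2 × 0.00438 = $4,516.144416
Brackenridge County: $1,031,083.2 × 0.012 = $12,372.9984
Pellston USD: $1,031,083.2 × 0.01847 = $19,044.106704
Brackenridge Township: $1,031,083.2 × 0.0015 = $1,546.6248
Levies subtotal = $37,479.87432
After credit = $37,479.87432 − $1,732 = $35,747.87432
Total = $35,747.87432 + $825 = $36,572.87432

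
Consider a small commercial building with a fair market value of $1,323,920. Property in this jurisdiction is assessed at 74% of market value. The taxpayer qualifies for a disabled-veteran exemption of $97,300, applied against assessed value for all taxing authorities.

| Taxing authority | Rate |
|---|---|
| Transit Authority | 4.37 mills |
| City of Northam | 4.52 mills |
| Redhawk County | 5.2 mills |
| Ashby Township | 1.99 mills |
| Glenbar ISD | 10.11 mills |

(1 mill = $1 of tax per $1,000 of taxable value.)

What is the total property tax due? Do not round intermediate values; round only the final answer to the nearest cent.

$23,110.08

Assessed value = $1,323,920 × 0.74 = $979,700.8
Taxable value = $979,700.8 − $97,300 = $882,400.8
Transit Authority: $882,400.8 × 0.00437 = $3,856.091496
City of Northam: $882,400.8 × 0.00452 = $3,988.451616
Redhawk County: $882,400.8 × 0.0052 = $4,588.48416
Ashby Township: $882,400.8 × 0.00199 = $1,755.977592
Glenbar ISD: $882,400.8 × 0.01011 = $8,921.072088
Total = $3,856.091496 + $3,988.451616 + $4,588.48416 + $1,755.977592 + $8,921.072088 = $23,110.076952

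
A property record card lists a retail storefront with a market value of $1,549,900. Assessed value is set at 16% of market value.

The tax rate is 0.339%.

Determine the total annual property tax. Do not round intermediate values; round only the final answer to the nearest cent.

$840.67

Assessed value = $1,549,900 × 0.16 = $247,984
Tax = $247,984 × 0.00339 = $840.66576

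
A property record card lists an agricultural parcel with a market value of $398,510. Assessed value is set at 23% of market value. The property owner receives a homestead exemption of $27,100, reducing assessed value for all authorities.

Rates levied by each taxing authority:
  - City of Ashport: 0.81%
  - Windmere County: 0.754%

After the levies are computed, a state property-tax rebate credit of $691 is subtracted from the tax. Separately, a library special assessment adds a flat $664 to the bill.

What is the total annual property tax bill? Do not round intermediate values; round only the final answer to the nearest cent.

Assessed value = $398,510 × 0.23 = $91,657.3
Taxable value = $91,657.3 − $27,100 = $64,557.3
City of Ashport: $64,557.3 × 0.0081 = $522.91413
Windmere County: $64,557.3 × 0.00754 = $486.762042
Levies subtotal = $1,009.676172
After credit = $1,009.676172 − $691 = $318.676172
Total = $318.676172 + $664 = $982.676172

$982.68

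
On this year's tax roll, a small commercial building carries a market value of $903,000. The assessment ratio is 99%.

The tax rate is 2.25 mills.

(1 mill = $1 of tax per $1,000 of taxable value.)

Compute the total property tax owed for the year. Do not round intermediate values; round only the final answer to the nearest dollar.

Assessed value = $903,000 × 0.99 = $893,970
Tax = $893,970 × 0.00225 = $2,011.4325

$2,011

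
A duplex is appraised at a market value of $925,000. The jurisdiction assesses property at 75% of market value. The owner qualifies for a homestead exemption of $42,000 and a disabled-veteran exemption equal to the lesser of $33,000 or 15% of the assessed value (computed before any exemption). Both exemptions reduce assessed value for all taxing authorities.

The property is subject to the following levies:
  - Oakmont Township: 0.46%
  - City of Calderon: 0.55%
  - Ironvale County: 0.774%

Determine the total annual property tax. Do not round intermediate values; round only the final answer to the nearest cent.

$11,038.50

Assessed value = $925,000 × 0.75 = $693,750
Disabled-veteran exemption = min($33,000, 15% × $693,750) = min($33,000, $104,062.5) = $33,000 (dollar cap binds)
Taxable value = $693,750 − $42,000 − $33,000 = $618,750
Oakmont Township: $618,750 × 0.0046 = $2,846.25
City of Calderon: $618,750 × 0.0055 = $3,403.125
Ironvale County: $618,750 × 0.00774 = $4,789.125
Total = $11,038.5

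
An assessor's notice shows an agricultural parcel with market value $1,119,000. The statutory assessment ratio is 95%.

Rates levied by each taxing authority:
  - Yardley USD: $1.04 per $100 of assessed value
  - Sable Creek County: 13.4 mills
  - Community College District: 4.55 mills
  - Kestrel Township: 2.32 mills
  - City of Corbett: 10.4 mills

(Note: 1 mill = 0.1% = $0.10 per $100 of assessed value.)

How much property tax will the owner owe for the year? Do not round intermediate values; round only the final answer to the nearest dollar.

$43,659

Assessed value = $1,119,000 × 0.95 = $1,063,050
Yardley USD: $1,063,050 × 0.0104 = $11,055.72
Sable Creek County: $1,063,050 × 0.0134 = $14,244.87
Community College District: $1,063,050 × 0.00455 = $4,836.8775
Kestrel Township: $1,063,050 × 0.00232 = $2,466.276
City of Corbett: $1,063,050 × 0.0104 = $11,055.72
Total = $43,659.4635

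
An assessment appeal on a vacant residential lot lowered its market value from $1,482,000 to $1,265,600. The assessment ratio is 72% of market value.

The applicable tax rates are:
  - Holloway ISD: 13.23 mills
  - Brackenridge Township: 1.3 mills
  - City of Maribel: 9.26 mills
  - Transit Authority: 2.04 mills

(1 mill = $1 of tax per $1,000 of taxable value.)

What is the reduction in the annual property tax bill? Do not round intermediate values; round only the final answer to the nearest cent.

Old assessed value = $1,482,000 × 0.72 = $1,067,040
New assessed value = $1,265,600 × 0.72 = $911,232
Combined rate = 0.01323 + 0.0013 + 0.00926 + 0.00204 = 0.02583
Old tax = $1,067,040 × 0.02583 = $27,561.6432
New tax = $911,232 × 0.02583 = $23,537.12256
Reduction = $27,561.6432 − $23,537.12256 = $4,024.52064

$4,024.52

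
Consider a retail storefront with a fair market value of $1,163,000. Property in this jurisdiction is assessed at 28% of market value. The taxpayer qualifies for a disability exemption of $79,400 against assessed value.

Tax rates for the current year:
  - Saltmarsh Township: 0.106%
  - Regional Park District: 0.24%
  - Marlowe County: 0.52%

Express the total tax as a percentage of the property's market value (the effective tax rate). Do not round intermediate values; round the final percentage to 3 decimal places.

0.183%

Assessed value = $1,163,000 × 0.28 = $325,640
Taxable value = $325,640 − $79,400 = $246,240
Saltmarsh Township: $246,240 × 0.00106 = $261.0144
Regional Park District: $246,240 × 0.0024 = $590.976
Marlowe County: $246,240 × 0.0052 = $1,280.448
Total tax = $2,132.4384
Effective rate = $2,132.4384 ÷ $1,163,000 = 0.183% of market value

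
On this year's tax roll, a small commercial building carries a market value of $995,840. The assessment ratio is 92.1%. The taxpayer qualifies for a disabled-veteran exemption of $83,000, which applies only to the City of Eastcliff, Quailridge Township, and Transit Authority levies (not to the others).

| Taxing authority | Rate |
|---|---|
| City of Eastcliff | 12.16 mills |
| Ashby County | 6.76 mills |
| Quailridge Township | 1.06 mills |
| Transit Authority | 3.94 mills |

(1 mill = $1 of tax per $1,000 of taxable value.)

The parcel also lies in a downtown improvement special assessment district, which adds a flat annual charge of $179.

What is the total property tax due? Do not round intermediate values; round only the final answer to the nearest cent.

$20,693.39

Assessed value = $995,840 × 0.921 = $917,168.64
City of Eastcliff: ($917,168.64 − $83,000) × 0.01216 = $834,168.64 × 0.01216 = $10,143.4906624
Ashby County: $917,168.64 × 0.00676 = $6,200.0600064
Quailridge Township: ($917,168.64 − $83,000) × 0.00106 = $834,168.64 × 0.00106 = $884.2187584
Transit Authority: ($917,168.64 − $83,000) × 0.00394 = $834,168.64 × 0.00394 = $3,286.6244416
Levies subtotal = $20,514.3938688
Total = $20,514.3938688 + $179 = $20,693.3938688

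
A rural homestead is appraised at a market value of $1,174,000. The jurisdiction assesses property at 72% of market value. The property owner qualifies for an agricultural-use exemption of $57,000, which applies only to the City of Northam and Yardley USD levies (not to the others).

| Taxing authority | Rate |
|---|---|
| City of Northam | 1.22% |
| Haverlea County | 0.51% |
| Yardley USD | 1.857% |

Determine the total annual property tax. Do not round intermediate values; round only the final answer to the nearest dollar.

Assessed value = $1,174,000 × 0.72 = $845,280
City of Northam: ($845,280 − $57,000) × 0.0122 = $788,280 × 0.0122 = $9,617.016
Haverlea County: $845,280 × 0.0051 = $4,310.928
Yardley USD: ($845,280 − $57,000) × 0.01857 = $788,280 × 0.01857 = $14,638.3596
Total = $28,566.3036

$28,566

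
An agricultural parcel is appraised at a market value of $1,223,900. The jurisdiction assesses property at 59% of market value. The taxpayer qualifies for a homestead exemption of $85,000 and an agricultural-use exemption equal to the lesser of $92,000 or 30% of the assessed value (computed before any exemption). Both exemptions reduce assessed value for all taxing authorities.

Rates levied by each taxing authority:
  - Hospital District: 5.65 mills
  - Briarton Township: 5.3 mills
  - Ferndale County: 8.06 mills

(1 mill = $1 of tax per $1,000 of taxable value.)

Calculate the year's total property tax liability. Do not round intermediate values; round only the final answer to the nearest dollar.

$10,362

Assessed value = $1,223,900 × 0.59 = $722,101
Agricultural-use exemption = min($92,000, 30% × $722,101) = min($92,000, $216,630.3) = $92,000 (dollar cap binds)
Taxable value = $722,101 − $85,000 − $92,000 = $545,101
Hospital District: $545,101 × 0.00565 = $3,079.82065
Briarton Township: $545,101 × 0.0053 = $2,889.0353
Ferndale County: $545,101 × 0.00806 = $4,393.51406
Total = $10,362.37001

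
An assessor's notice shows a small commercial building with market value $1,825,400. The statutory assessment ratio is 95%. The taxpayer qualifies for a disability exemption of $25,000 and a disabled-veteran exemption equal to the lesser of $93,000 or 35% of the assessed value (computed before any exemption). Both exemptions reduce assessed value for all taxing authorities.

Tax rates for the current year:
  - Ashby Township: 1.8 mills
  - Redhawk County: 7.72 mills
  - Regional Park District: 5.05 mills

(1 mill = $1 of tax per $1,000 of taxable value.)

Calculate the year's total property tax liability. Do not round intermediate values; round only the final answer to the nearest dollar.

$23,547

Assessed value = $1,825,400 × 0.95 = $1,734,130
Disabled-veteran exemption = min($93,000, 35% × $1,734,130) = min($93,000, $606,945.5) = $93,000 (dollar cap binds)
Taxable value = $1,734,130 − $25,000 − $93,000 = $1,616,130
Ashby Township: $1,616,130 × 0.0018 = $2,909.034
Redhawk County: $1,616,130 × 0.00772 = $12,476.5236
Regional Park District: $1,616,130 × 0.00505 = $8,161.4565
Total = $23,547.0141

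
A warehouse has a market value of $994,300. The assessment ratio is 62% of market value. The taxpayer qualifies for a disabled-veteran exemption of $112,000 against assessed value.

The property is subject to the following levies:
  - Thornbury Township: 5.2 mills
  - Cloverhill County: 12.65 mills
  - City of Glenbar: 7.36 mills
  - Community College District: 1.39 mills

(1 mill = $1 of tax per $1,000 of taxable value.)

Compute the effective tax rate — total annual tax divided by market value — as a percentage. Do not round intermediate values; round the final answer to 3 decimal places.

1.350%

Assessed value = $994,300 × 0.62 = $616,466
Taxable value = $616,466 − $112,000 = $504,466
Thornbury Township: $504,466 × 0.0052 = $2,623.2232
Cloverhill County: $504,466 × 0.01265 = $6,381.4949
City of Glenbar: $504,466 × 0.00736 = $3,712.86976
Community College District: $504,466 × 0.00139 = $701.20774
Total tax = $13,418.7956
Effective rate = $13,418.7956 ÷ $994,300 = 1.350% of market value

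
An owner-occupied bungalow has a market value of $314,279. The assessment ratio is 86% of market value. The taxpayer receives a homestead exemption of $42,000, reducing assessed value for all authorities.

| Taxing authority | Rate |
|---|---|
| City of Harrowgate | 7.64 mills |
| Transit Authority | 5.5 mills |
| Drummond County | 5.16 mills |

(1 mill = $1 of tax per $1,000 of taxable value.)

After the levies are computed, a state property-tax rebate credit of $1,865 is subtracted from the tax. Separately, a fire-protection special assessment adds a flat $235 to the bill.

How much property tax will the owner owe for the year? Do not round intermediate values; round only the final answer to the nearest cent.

$2,547.52

Assessed value = $314,279 × 0.86 = $270,279.94
Taxable value = $270,279.94 − $42,000 = $228,279.94
City of Harrowgate: $228,279.94 × 0.00764 = $1,744.0587416
Transit Authority: $228,279.94 × 0.0055 = $1,255.53967
Drummond County: $228,279.94 × 0.00516 = $1,177.9244904
Levies subtotal = $4,177.522902
After credit = $4,177.522902 − $1,865 = $2,312.522902
Total = $2,312.522902 + $235 = $2,547.522902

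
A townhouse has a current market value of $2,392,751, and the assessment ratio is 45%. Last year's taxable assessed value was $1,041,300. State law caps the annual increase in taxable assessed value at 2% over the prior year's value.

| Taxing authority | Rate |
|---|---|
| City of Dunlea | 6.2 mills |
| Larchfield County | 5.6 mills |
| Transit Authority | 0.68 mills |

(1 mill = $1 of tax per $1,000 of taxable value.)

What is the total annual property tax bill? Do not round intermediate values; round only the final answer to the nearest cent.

$13,255.33

Uncapped assessed value = $2,392,751 × 0.45 = $1,076,737.95
Cap limit = $1,041,300 × 1.02 = $1,062,126
Taxable assessed value = min($1,076,737.95, $1,062,126) = $1,062,126 (cap binds)
City of Dunlea: $1,062,126 × 0.0062 = $6,585.1812
Larchfield County: $1,062,126 × 0.0056 = $5,947.9056
Transit Authority: $1,062,126 × 0.00068 = $722.24568
Total = $13,255.33248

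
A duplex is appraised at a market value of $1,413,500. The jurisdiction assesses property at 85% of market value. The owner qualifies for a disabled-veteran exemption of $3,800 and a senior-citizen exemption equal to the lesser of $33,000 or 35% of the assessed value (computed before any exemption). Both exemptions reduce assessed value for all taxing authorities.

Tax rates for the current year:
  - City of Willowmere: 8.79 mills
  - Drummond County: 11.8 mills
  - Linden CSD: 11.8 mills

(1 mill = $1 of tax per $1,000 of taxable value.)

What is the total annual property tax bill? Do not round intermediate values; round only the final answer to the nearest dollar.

Assessed value = $1,413,500 × 0.85 = $1,201,475
Senior-citizen exemption = min($33,000, 35% × $1,201,475) = min($33,000, $420,516.25) = $33,000 (dollar cap binds)
Taxable value = $1,201,475 − $3,800 − $33,000 = $1,164,675
City of Willowmere: $1,164,675 × 0.00879 = $10,237.49325
Drummond County: $1,164,675 × 0.0118 = $13,743.165
Linden CSD: $1,164,675 × 0.0118 = $13,743.165
Total = $37,723.82325

$37,724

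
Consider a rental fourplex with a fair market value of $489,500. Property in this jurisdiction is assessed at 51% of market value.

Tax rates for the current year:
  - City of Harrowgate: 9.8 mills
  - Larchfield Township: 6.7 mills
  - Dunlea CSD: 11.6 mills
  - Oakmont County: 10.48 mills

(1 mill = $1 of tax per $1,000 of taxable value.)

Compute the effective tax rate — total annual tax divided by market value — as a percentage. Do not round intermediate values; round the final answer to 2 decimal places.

Assessed value = $489,500 × 0.51 = $249,645
City of Harrowgate: $249,645 × 0.0098 = $2,446.521
Larchfield Township: $249,645 × 0.0067 = $1,672.6215
Dunlea CSD: $249,645 × 0.0116 = $2,895.882
Oakmont County: $249,645 × 0.01048 = $2,616.2796
Total tax = $9,631.3041
Effective rate = $9,631.3041 ÷ $489,500 = 1.97% of market value

1.97%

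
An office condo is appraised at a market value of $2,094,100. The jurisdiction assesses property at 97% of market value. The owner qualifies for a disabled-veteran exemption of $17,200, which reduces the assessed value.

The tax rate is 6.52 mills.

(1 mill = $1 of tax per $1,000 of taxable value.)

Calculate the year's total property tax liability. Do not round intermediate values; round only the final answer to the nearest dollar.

$13,132

Assessed value = $2,094,100 × 0.97 = $2,031,277
Taxable value = $2,031,277 − $17,200 = $2,014,077
Tax = $2,014,077 × 0.00652 = $13,131.78204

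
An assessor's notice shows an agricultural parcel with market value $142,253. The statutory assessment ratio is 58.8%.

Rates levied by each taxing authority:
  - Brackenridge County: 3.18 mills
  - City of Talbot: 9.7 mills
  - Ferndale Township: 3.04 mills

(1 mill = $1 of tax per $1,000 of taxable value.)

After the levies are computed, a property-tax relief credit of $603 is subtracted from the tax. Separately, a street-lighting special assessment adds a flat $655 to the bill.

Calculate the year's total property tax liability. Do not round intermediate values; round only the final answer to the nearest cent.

Assessed value = $142,253 × 0.588 = $83,644.764
Brackenridge County: $83,644.764 × 0.00318 = $265.99034952
City of Talbot: $83,644.764 × 0.0097 = $811.3542108
Ferndale Township: $83,644.764 × 0.00304 = $254.28008256
Levies subtotal = $1,331.62464288
After credit = $1,331.62464288 − $603 = $728.62464288
Total = $728.62464288 + $655 = $1,383.62464288

$1,383.62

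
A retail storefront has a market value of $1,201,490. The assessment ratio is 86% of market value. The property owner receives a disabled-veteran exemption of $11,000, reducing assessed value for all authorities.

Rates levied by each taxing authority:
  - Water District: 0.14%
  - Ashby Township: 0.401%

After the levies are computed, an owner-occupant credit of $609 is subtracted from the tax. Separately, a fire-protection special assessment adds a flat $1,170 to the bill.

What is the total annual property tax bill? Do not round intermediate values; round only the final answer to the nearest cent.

$6,091.54

Assessed value = $1,201,490 × 0.86 = $1,033,281.4
Taxable value = $1,033,281.4 − $11,000 = $1,022,281.4
Water District: $1,022,281.4 × 0.0014 = $1,431.19396
Ashby Township: $1,022,281.4 × 0.00401 = $4,099.348414
Levies subtotal = $5,530.542374
After credit = $5,530.542374 − $609 = $4,921.542374
Total = $4,921.542374 + $1,170 = $6,091.542374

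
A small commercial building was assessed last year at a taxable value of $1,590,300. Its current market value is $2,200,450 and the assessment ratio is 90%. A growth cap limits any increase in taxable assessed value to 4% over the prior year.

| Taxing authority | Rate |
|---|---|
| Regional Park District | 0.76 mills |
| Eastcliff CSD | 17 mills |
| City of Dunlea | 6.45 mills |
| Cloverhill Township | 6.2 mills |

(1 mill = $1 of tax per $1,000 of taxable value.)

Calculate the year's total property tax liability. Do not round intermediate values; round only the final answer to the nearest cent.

$50,295.46

Uncapped assessed value = $2,200,450 × 0.9 = $1,980,405
Cap limit = $1,590,300 × 1.04 = $1,653,912
Taxable assessed value = min($1,980,405, $1,653,912) = $1,653,912 (cap binds)
Regional Park District: $1,653,912 × 0.00076 = $1,256.97312
Eastcliff CSD: $1,653,912 × 0.017 = $28,116.504
City of Dunlea: $1,653,912 × 0.00645 = $10,667.7324
Cloverhill Township: $1,653,912 × 0.0062 = $10,254.2544
Total = $50,295.46392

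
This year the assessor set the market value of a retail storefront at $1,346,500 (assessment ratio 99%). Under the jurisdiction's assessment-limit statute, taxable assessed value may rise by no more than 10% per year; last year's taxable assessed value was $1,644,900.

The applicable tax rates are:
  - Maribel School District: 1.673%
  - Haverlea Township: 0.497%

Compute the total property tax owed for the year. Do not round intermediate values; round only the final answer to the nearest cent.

$28,926.86

Uncapped assessed value = $1,346,500 × 0.99 = $1,333,035
Cap limit = $1,644,900 × 1.1 = $1,809,390
Taxable assessed value = min($1,333,035, $1,809,390) = $1,333,035 (cap does not bind)
Maribel School District: $1,333,035 × 0.01673 = $22,301.67555
Haverlea Township: $1,333,035 × 0.00497 = $6,625.18395
Total = $28,926.8595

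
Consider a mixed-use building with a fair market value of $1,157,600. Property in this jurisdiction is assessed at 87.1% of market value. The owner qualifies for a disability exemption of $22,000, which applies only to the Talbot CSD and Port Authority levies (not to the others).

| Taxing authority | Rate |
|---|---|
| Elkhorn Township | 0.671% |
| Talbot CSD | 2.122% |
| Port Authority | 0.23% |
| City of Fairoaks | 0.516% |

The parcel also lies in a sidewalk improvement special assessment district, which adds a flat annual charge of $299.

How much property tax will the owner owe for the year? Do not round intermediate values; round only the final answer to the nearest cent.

Assessed value = $1,157,600 × 0.871 = $1,008,269.6
Elkhorn Township: $1,008,269.6 × 0.00671 = $6,765.489016
Talbot CSD: ($1,008,269.6 − $22,000) × 0.02122 = $986,269.6 × 0.02122 = $20,928.640912
Port Authority: ($1,008,269.6 − $22,000) × 0.0023 = $986,269.6 × 0.0023 = $2,268.42008
City of Fairoaks: $1,008,269.6 × 0.00516 = $5,202.671136
Levies subtotal = $35,165.221144
Total = $35,165.221144 + $299 = $35,464.221144

$35,464.22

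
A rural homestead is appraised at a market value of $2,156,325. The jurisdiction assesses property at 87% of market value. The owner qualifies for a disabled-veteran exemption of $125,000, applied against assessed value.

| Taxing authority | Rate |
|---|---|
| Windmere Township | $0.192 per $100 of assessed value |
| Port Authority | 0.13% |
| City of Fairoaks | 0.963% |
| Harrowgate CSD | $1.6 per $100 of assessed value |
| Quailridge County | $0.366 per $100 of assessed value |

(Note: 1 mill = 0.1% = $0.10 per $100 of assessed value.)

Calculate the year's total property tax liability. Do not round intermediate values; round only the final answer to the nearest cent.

$56,925.10

Assessed value = $2,156,325 × 0.87 = $1,876,002.75
Taxable value = $1,876,002.75 − $125,000 = $1,751,002.75
Windmere Township: $1,751,002.75 × 0.00192 = $3,361.92528
Port Authority: $1,751,002.75 × 0.0013 = $2,276.303575
City of Fairoaks: $1,751,002.75 × 0.00963 = $16,862.1564825
Harrowgate CSD: $1,751,002.75 × 0.016 = $28,016.044
Quailridge County: $1,751,002.75 × 0.00366 = $6,408.670065
Total = $56,925.0994025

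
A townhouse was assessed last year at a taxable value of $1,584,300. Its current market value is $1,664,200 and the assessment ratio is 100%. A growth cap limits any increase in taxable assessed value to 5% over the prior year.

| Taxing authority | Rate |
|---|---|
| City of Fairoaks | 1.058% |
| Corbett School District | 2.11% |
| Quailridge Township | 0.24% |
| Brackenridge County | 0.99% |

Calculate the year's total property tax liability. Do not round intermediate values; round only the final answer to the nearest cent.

$73,161.39

Uncapped assessed value = $1,664,200 × 1 = $1,664,200
Cap limit = $1,584,300 × 1.05 = $1,663,515
Taxable assessed value = min($1,664,200, $1,663,515) = $1,663,515 (cap binds)
City of Fairoaks: $1,663,515 × 0.01058 = $17,599.9887
Corbett School District: $1,663,515 × 0.0211 = $35,100.1665
Quailridge Township: $1,663,515 × 0.0024 = $3,992.436
Brackenridge County: $1,663,515 × 0.0099 = $16,468.7985
Total = $73,161.3897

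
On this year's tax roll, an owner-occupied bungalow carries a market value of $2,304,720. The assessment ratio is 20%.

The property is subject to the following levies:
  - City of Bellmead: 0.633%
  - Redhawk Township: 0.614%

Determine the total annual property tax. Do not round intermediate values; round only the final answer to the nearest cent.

$5,747.97

Assessed value = $2,304,720 × 0.2 = $460,944
City of Bellmead: $460,944 × 0.00633 = $2,917.77552
Redhawk Township: $460,944 × 0.00614 = $2,830.19616
Total = $2,917.77552 + $2,830.19616 = $5,747.97168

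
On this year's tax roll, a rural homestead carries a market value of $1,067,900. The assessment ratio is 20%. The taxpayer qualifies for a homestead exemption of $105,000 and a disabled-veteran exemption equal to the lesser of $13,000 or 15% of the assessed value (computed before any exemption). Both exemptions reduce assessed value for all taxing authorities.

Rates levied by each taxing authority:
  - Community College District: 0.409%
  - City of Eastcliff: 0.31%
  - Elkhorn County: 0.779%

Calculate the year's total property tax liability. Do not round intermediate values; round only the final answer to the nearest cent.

Assessed value = $1,067,900 × 0.2 = $213,580
Disabled-veteran exemption = min($13,000, 15% × $213,580) = min($13,000, $32,037) = $13,000 (dollar cap binds)
Taxable value = $213,580 − $105,000 − $13,000 = $95,580
Community College District: $95,580 × 0.00409 = $390.9222
City of Eastcliff: $95,580 × 0.0031 = $296.298
Elkhorn County: $95,580 × 0.00779 = $744.5682
Total = $1,431.7884

$1,431.79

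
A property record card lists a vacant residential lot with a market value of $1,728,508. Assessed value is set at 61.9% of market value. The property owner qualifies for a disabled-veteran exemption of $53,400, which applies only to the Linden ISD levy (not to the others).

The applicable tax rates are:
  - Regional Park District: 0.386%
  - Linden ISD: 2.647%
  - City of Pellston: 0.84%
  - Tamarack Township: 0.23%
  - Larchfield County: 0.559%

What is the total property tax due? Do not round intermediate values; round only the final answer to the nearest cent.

Assessed value = $1,728,508 × 0.619 = $1,069,946.452
Regional Park District: $1,069,946.452 × 0.00386 = $4,129.99330472
Linden ISD: ($1,069,946.452 − $53,400) × 0.02647 = $1,016,546.452 × 0.02647 = $26,907.98458444
City of Pellston: $1,069,946.452 × 0.0084 = $8,987.5501968
Tamarack Township: $1,069,946.452 × 0.0023 = $2,460.8768396
Larchfield County: $1,069,946.452 × 0.00559 = $5,981.00066668
Total = $48,467.40559224

$48,467.41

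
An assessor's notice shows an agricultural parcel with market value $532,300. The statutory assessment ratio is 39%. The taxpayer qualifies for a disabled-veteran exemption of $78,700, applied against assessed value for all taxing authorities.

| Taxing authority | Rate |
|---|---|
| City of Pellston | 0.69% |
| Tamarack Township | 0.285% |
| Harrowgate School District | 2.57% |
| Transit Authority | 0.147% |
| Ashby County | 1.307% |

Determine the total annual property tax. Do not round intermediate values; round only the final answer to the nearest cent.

$6,443.56

Assessed value = $532,300 × 0.39 = $207,597
Taxable value = $207,597 − $78,700 = $128,897
City of Pellston: $128,897 × 0.0069 = $889.3893
Tamarack Township: $128,897 × 0.00285 = $367.35645
Harrowgate School District: $128,897 × 0.0257 = $3,312.6529
Transit Authority: $128,897 × 0.00147 = $189.47859
Ashby County: $128,897 × 0.01307 = $1,684.68379
Total = $889.3893 + $367.35645 + $3,312.6529 + $189.47859 + $1,684.68379 = $6,443.56103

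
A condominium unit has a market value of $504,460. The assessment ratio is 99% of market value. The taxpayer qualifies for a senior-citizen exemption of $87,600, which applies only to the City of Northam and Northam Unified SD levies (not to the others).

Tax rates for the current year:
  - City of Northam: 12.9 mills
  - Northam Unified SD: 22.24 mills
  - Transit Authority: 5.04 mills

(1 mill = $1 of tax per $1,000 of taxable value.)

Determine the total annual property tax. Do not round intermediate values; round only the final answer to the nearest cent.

$16,988.25

Assessed value = $504,460 × 0.99 = $499,415.4
City of Northam: ($499,415.4 − $87,600) × 0.0129 = $411,815.4 × 0.0129 = $5,312.41866
Northam Unified SD: ($499,415.4 − $87,600) × 0.02224 = $411,815.4 × 0.02224 = $9,158.774496
Transit Authority: $499,415.4 × 0.00504 = $2,517.053616
Total = $16,988.246772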